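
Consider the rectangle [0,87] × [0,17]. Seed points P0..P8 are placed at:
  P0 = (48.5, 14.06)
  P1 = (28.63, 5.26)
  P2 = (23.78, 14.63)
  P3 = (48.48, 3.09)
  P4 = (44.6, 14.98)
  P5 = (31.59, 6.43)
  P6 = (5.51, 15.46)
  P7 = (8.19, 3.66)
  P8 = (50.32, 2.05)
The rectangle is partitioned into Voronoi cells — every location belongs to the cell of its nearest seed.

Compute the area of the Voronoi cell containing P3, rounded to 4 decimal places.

1. box [0,87]×[0,17]: [(0, 0) (87, 0) (87, 17) (0, 17)]
2. ⊥bis P3·P0 via (48.49,8.575): [(0, 8.6634) (0, 0) (87, 0) (87, 8.5048)]  |A|=746.8165
3. ⊥bis P3·P1 via (38.555,4.175): [(39.0379, 8.5922) (38.0986, 0) (87, 0) (87, 8.5048)]  |A|=414.04
4. ⊥bis P3·P2 via (36.13,8.86): [(39.0379, 8.5922) (38.0986, 0) (87, 0) (87, 8.5048)]  |A|=414.04
5. ⊥bis P3·P4 via (46.54,9.035): [(45.149, 8.5811) (38.8106, 6.5127) (38.0986, 0) (87, 0) (87, 8.5048)]  |A|=407.6845
6. ⊥bis P3·P5 via (40.035,4.76): [(45.149, 8.5811) (40.49, 7.0607) (39.0937, 0) (87, 0) (87, 8.5048)]  |A|=398.8978
7. ⊥bis P3·P6 via (26.995,9.275): [(45.149, 8.5811) (40.49, 7.0607) (39.0937, 0) (87, 0) (87, 8.5048)]  |A|=398.8978
8. ⊥bis P3·P7 via (28.335,3.375): [(45.149, 8.5811) (40.49, 7.0607) (39.0937, 0) (87, 0) (87, 8.5048)]  |A|=398.8978
9. ⊥bis P3·P8 via (49.4,2.57): [(52.7897, 8.5672) (45.149, 8.5811) (40.49, 7.0607) (39.0937, 0) (47.9474, 0)]  |A|=86.137
10. canonical 5-gon: [(52.7897, 8.5672) (45.149, 8.5811) (40.49, 7.0607) (39.0937, 0) (47.9474, 0)]
11. shoelace: 86.137

Area of P3's cell: 86.1370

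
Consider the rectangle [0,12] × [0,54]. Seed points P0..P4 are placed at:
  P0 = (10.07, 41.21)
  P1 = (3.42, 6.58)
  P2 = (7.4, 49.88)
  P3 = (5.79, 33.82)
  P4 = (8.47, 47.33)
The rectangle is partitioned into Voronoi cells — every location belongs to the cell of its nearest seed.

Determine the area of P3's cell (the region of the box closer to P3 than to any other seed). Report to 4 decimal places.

Area of P3's cell: 222.6314

1. box [0,12]×[0,54]: [(0, 0) (12, 0) (12, 54) (0, 54)]
2. ⊥bis P3·P0 via (7.93,37.515): [(0, 42.1077) (0, 0) (12, 0) (12, 35.1578)]  |A|=463.5934
3. ⊥bis P3·P1 via (4.605,20.2): [(0, 42.1077) (0, 20.6007) (12, 19.5566) (12, 35.1578)]  |A|=222.6498
4. ⊥bis P3·P2 via (6.595,41.85): [(0, 42.1077) (0, 20.6007) (12, 19.5566) (12, 35.1578)]  |A|=222.6498
5. ⊥bis P3·P4 via (7.13,40.575): [(0.3108, 41.9277) (0, 41.9894) (0, 20.6007) (12, 19.5566) (12, 35.1578)]  |A|=222.6314
6. canonical 5-gon: [(0.3108, 41.9277) (0, 41.9894) (0, 20.6007) (12, 19.5566) (12, 35.1578)]
7. shoelace: 222.6314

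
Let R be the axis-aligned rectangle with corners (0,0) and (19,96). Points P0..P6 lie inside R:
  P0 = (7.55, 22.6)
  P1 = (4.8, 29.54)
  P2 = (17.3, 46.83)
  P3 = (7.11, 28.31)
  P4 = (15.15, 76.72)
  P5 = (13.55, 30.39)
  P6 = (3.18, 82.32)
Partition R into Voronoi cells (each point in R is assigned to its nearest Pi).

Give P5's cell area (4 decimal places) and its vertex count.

Area of P5's cell: 147.0220 (5 vertices)

1. box [0,19]×[0,96]: [(0, 0) (19, 0) (19, 96) (0, 96)]
2. ⊥bis P5·P0 via (10.55,26.495): [(0, 34.6208) (19, 19.9867) (19, 96) (0, 96)]  |A|=1305.2291
3. ⊥bis P5·P1 via (9.175,29.965): [(9.4281, 27.3591) (19, 19.9867) (19, 96) (2.7602, 96)]  |A|=921.1527
4. ⊥bis P5·P2 via (15.425,38.61): [(8.1745, 40.2638) (9.4281, 27.3591) (19, 19.9867) (19, 37.7945)]  |A|=153.5295
5. ⊥bis P5·P3 via (10.33,29.35): [(8.1745, 40.2638) (8.7636, 34.1997) (11.4846, 25.7751) (19, 19.9867) (19, 37.7945)]  |A|=147.022
6. ⊥bis P5·P4 via (14.35,53.555): [(8.1745, 40.2638) (8.7636, 34.1997) (11.4846, 25.7751) (19, 19.9867) (19, 37.7945)]  |A|=147.022
7. ⊥bis P5·P6 via (8.365,56.355): [(8.1745, 40.2638) (8.7636, 34.1997) (11.4846, 25.7751) (19, 19.9867) (19, 37.7945)]  |A|=147.022
8. canonical 5-gon: [(8.1745, 40.2638) (8.7636, 34.1997) (11.4846, 25.7751) (19, 19.9867) (19, 37.7945)]
9. shoelace: 147.022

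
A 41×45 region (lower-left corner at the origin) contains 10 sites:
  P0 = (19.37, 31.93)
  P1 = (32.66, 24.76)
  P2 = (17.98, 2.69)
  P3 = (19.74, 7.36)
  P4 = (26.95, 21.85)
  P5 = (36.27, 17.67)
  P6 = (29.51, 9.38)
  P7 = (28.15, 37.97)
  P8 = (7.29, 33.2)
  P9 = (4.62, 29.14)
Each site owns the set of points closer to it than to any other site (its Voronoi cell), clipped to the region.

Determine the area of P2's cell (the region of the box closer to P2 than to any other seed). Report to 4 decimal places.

Area of P2's cell: 187.2951

1. box [0,41]×[0,45]: [(0, 0) (41, 0) (41, 45) (0, 45)]
2. ⊥bis P2·P0 via (18.675,17.31): [(0, 18.1978) (0, 0) (41, 0) (41, 16.2487)]  |A|=706.153
3. ⊥bis P2·P1 via (25.32,13.725): [(20.0269, 17.2457) (0, 18.1978) (0, 0) (41, 0) (41, 3.2953)]  |A|=570.3168
4. ⊥bis P2·P3 via (18.86,5.025): [(0, 12.1328) (0, 0) (32.1934, 0)]  |A|=195.2985
5. ⊥bis P2·P4 via (22.465,12.27): [(0, 12.1328) (0, 0) (32.1934, 0)]  |A|=195.2985
6. ⊥bis P2·P5 via (27.125,10.18): [(0, 12.1328) (0, 0) (32.1934, 0)]  |A|=195.2985
7. ⊥bis P2·P6 via (23.745,6.035): [(25.8622, 2.3861) (0, 12.1328) (0, 0) (27.2467, 0)]  |A|=189.397
8. ⊥bis P2·P7 via (23.065,20.33): [(25.8622, 2.3861) (0, 12.1328) (0, 0) (27.2467, 0)]  |A|=189.397
9. ⊥bis P2·P8 via (12.635,17.945): [(25.8622, 2.3861) (0, 12.1328) (0, 0) (27.2467, 0)]  |A|=189.397
10. ⊥bis P2·P9 via (11.3,15.915): [(25.8622, 2.3861) (2.1832, 11.3101) (0, 10.2073) (0, 0) (27.2467, 0)]  |A|=187.2951
11. canonical 5-gon: [(25.8622, 2.3861) (2.1832, 11.3101) (0, 10.2073) (0, 0) (27.2467, 0)]
12. shoelace: 187.2951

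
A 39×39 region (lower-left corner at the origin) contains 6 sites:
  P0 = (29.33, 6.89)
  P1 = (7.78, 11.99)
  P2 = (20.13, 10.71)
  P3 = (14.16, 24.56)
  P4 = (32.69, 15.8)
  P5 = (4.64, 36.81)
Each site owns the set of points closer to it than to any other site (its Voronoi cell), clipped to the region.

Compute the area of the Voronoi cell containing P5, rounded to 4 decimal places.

Area of P5's cell: 156.9359

1. box [0,39]×[0,39]: [(0, 0) (39, 0) (39, 39) (0, 39)]
2. ⊥bis P5·P0 via (16.985,21.85): [(0, 7.834) (37.7678, 39) (0, 39)]  |A|=588.5366
3. ⊥bis P5·P1 via (6.21,24.4): [(0, 23.6144) (22.5857, 26.4717) (37.7678, 39) (0, 39)]  |A|=410.3309
4. ⊥bis P5·P2 via (12.385,23.76): [(0, 23.6144) (15.4284, 25.5662) (37.0099, 38.3745) (37.7678, 39) (0, 39)]  |A|=374.2654
5. ⊥bis P5·P3 via (9.4,30.685): [(0, 23.6144) (0.3604, 23.66) (20.0994, 39) (0, 39)]  |A|=156.9359
6. ⊥bis P5·P4 via (18.665,26.305): [(0, 23.6144) (0.3604, 23.66) (20.0994, 39) (0, 39)]  |A|=156.9359
7. canonical 4-gon: [(0, 23.6144) (0.3604, 23.66) (20.0994, 39) (0, 39)]
8. shoelace: 156.9359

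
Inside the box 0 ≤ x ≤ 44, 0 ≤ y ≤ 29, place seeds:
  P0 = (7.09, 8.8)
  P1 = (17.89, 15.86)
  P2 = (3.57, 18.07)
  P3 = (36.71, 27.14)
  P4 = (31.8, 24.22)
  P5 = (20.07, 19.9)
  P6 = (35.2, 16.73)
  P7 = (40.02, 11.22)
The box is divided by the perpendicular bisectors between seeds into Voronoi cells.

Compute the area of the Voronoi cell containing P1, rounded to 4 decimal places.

1. box [0,44]×[0,29]: [(0, 0) (44, 0) (44, 29) (0, 29)]
2. ⊥bis P1·P0 via (12.49,12.33): [(20.5502, 0) (44, 0) (44, 29) (1.5928, 29)]  |A|=954.9276
3. ⊥bis P1·P2 via (10.73,16.965): [(10.4875, 15.3934) (20.5502, 0) (44, 0) (44, 29) (12.5874, 29)]  |A|=880.128
4. ⊥bis P1·P3 via (27.3,21.5): [(10.4875, 15.3934) (20.5502, 0) (40.1863, 0) (22.8048, 29) (12.5874, 29)]  |A|=517.4985
5. ⊥bis P1·P4 via (24.845,20.04): [(10.4875, 15.3934) (20.5502, 0) (36.8892, 0) (19.46, 29) (12.5874, 29)]  |A|=421.1906
6. ⊥bis P1·P5 via (18.98,17.88): [(11.4946, 21.9192) (10.4875, 15.3934) (20.5502, 0) (36.8892, 0) (29.5812, 12.1595)]  |A|=293.9548
7. ⊥bis P1·P6 via (26.545,16.295): [(26.674, 13.7283) (11.4946, 21.9192) (10.4875, 15.3934) (20.5502, 0) (27.364, 0)]  |A|=216.6296
8. ⊥bis P1·P7 via (28.955,13.54): [(27.1227, 4.801) (26.674, 13.7283) (11.4946, 21.9192) (10.4875, 15.3934) (20.5502, 0) (26.1161, 0)]  |A|=213.634
9. canonical 6-gon: [(27.1227, 4.801) (26.674, 13.7283) (11.4946, 21.9192) (10.4875, 15.3934) (20.5502, 0) (26.1161, 0)]
10. shoelace: 213.634

Area of P1's cell: 213.6340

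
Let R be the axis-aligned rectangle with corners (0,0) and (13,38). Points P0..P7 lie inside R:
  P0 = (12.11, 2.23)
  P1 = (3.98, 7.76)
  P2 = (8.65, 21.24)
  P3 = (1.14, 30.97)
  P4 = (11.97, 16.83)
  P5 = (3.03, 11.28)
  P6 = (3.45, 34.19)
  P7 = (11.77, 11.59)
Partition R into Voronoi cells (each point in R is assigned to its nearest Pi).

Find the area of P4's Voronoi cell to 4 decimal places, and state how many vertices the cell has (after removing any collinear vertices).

Area of P4's cell: 27.6519 (4 vertices)

1. box [0,13]×[0,38]: [(0, 0) (13, 0) (13, 38) (0, 38)]
2. ⊥bis P4·P0 via (12.04,9.53): [(0, 9.4145) (13, 9.5392) (13, 38) (0, 38)]  |A|=370.8006
3. ⊥bis P4·P1 via (7.975,12.295): [(0, 19.3204) (11.1237, 9.5212) (13, 9.5392) (13, 38) (0, 38)]  |A|=315.7057
4. ⊥bis P4·P2 via (10.31,19.035): [(4.9255, 14.9814) (11.1237, 9.5212) (13, 9.5392) (13, 21.0601)]  |A|=51.6909
5. ⊥bis P4·P3 via (6.555,23.9): [(4.9255, 14.9814) (11.1237, 9.5212) (13, 9.5392) (13, 21.0601)]  |A|=51.6909
6. ⊥bis P4·P5 via (7.5,14.055): [(6.2881, 16.0072) (9.338, 11.0943) (11.1237, 9.5212) (13, 9.5392) (13, 21.0601)]  |A|=46.7795
7. ⊥bis P4·P6 via (7.71,25.51): [(6.2881, 16.0072) (9.338, 11.0943) (11.1237, 9.5212) (13, 9.5392) (13, 21.0601)]  |A|=46.7795
8. ⊥bis P4·P7 via (11.87,14.21): [(6.2881, 16.0072) (7.2954, 14.3846) (13, 14.1669) (13, 21.0601)]  |A|=27.6519
9. canonical 4-gon: [(6.2881, 16.0072) (7.2954, 14.3846) (13, 14.1669) (13, 21.0601)]
10. shoelace: 27.6519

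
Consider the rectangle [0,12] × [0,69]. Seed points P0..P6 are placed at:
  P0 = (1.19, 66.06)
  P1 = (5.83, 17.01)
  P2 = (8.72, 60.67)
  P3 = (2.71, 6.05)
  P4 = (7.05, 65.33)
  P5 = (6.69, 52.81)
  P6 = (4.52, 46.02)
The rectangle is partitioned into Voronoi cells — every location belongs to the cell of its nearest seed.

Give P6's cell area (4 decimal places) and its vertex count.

1. box [0,12]×[0,69]: [(0, 0) (12, 0) (12, 69) (0, 69)]
2. ⊥bis P6·P0 via (2.855,56.04): [(0, 55.5656) (0, 0) (12, 0) (12, 57.5596)]  |A|=678.7512
3. ⊥bis P6·P1 via (5.175,31.515): [(0, 55.5656) (0, 31.2813) (12, 31.8232) (12, 57.5596)]  |A|=300.1241
4. ⊥bis P6·P2 via (6.62,53.345): [(0, 55.2429) (0, 31.2813) (12, 31.8232) (12, 51.8026)]  |A|=263.6459
5. ⊥bis P6·P3 via (3.615,26.035): [(0, 55.2429) (0, 31.2813) (12, 31.8232) (12, 51.8026)]  |A|=263.6459
6. ⊥bis P6·P4 via (5.785,55.675): [(0, 55.2429) (0, 31.2813) (12, 31.8232) (12, 51.8026)]  |A|=263.6459
7. ⊥bis P6·P5 via (5.605,49.415): [(0, 51.2063) (0, 31.2813) (12, 31.8232) (12, 47.3712)]  |A|=212.8381
8. canonical 4-gon: [(0, 51.2063) (0, 31.2813) (12, 31.8232) (12, 47.3712)]
9. shoelace: 212.8381

Area of P6's cell: 212.8381 (4 vertices)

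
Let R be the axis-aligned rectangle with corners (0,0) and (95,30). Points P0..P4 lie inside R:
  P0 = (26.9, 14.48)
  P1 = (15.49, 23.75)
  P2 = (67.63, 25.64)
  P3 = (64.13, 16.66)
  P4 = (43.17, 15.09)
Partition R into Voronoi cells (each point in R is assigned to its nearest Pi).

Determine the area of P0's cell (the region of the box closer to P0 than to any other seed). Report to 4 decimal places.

Area of P0's cell: 515.2545

1. box [0,95]×[0,30]: [(0, 0) (95, 0) (95, 30) (0, 30)]
2. ⊥bis P0·P1 via (21.195,19.115): [(5.6651, 0) (95, 0) (95, 30) (30.0385, 30)]  |A|=2314.4464
3. ⊥bis P0·P2 via (47.265,20.06): [(5.6651, 0) (52.7614, 0) (44.5414, 30) (30.0385, 30)]  |A|=923.9895
4. ⊥bis P0·P3 via (45.515,15.57): [(5.6651, 0) (46.4267, 0) (44.705, 29.4031) (44.5414, 30) (30.0385, 30)]  |A|=830.8593
5. ⊥bis P0·P4 via (35.035,14.785): [(5.6651, 0) (35.5893, 0) (34.4646, 30) (30.0385, 30)]  |A|=515.2545
6. canonical 4-gon: [(5.6651, 0) (35.5893, 0) (34.4646, 30) (30.0385, 30)]
7. shoelace: 515.2545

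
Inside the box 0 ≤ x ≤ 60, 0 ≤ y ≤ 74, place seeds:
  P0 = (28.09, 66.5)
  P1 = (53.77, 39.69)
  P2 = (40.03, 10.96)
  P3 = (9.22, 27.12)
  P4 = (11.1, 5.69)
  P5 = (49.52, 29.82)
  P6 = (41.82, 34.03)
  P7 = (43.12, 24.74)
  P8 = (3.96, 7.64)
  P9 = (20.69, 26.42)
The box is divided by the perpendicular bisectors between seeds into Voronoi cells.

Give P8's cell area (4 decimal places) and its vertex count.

Area of P8's cell: 144.4670 (4 vertices)

1. box [0,60]×[0,74]: [(0, 0) (60, 0) (60, 74) (0, 74)]
2. ⊥bis P8·P0 via (16.025,37.07): [(0, 43.6395) (0, 0) (60, 0) (60, 19.0422)]  |A|=1880.452
3. ⊥bis P8·P1 via (28.865,23.665): [(21.7497, 34.7231) (0, 43.6395) (0, 0) (44.0921, 0)]  |A|=1240.0818
4. ⊥bis P8·P2 via (21.995,9.3): [(19.5728, 35.6155) (0, 43.6395) (0, 0) (22.851, 0)]  |A|=834.0002
5. ⊥bis P8·P3 via (6.59,17.38): [(21.625, 13.3203) (0, 19.1594) (0, 0) (22.851, 0)]  |A|=359.3516
6. ⊥bis P8·P4 via (7.53,6.665): [(10.1908, 16.4077) (0, 19.1594) (0, 0) (5.7097, 0)]  |A|=144.467
7. ⊥bis P8·P5 via (26.74,18.73): [(10.1908, 16.4077) (0, 19.1594) (0, 0) (5.7097, 0)]  |A|=144.467
8. ⊥bis P8·P6 via (22.89,20.835): [(10.1908, 16.4077) (0, 19.1594) (0, 0) (5.7097, 0)]  |A|=144.467
9. ⊥bis P8·P7 via (23.54,16.19): [(10.1908, 16.4077) (0, 19.1594) (0, 0) (5.7097, 0)]  |A|=144.467
10. ⊥bis P8·P9 via (12.325,17.03): [(10.1908, 16.4077) (0, 19.1594) (0, 0) (5.7097, 0)]  |A|=144.467
11. canonical 4-gon: [(10.1908, 16.4077) (0, 19.1594) (0, 0) (5.7097, 0)]
12. shoelace: 144.467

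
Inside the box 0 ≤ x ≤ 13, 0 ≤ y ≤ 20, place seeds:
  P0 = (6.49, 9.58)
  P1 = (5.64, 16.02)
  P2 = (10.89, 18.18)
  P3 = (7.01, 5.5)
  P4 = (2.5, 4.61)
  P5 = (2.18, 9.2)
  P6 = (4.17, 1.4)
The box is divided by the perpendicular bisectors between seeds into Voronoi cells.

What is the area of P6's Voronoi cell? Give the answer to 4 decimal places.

1. box [0,13]×[0,20]: [(0, 0) (13, 0) (13, 20) (0, 20)]
2. ⊥bis P6·P0 via (5.33,5.49): [(0, 7.0017) (0, 0) (13, 0) (13, 3.3146)]  |A|=67.0562
3. ⊥bis P6·P1 via (4.905,8.71): [(0, 7.0017) (0, 0) (13, 0) (13, 3.3146)]  |A|=67.0562
4. ⊥bis P6·P2 via (7.53,9.79): [(0, 7.0017) (0, 0) (13, 0) (13, 3.3146)]  |A|=67.0562
5. ⊥bis P6·P3 via (5.59,3.45): [(0.7833, 6.7795) (0, 7.0017) (0, 0) (10.5706, 0)]  |A|=38.5741
6. ⊥bis P6·P4 via (3.335,3.005): [(4.9897, 3.8658) (0, 1.27) (0, 0) (10.5706, 0)]  |A|=23.6005
7. ⊥bis P6·P5 via (3.175,5.3): [(4.9897, 3.8658) (0, 1.27) (0, 0) (10.5706, 0)]  |A|=23.6005
8. canonical 4-gon: [(4.9897, 3.8658) (0, 1.27) (0, 0) (10.5706, 0)]
9. shoelace: 23.6005

Area of P6's cell: 23.6005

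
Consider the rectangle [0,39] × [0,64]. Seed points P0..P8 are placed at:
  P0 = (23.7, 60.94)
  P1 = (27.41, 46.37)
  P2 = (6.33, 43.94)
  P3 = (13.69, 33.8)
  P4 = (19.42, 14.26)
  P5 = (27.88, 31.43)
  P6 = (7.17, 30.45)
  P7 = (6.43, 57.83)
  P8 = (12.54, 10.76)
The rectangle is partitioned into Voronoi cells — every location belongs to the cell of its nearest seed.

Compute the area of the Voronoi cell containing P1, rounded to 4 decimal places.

Area of P1's cell: 328.1298

1. box [0,39]×[0,64]: [(0, 0) (39, 0) (39, 64) (0, 64)]
2. ⊥bis P1·P0 via (25.555,53.655): [(0, 47.1479) (0, 0) (39, 0) (39, 57.0785)]  |A|=2032.4147
3. ⊥bis P1·P2 via (16.87,45.155): [(16.1658, 51.2642) (22.0752, 0) (39, 0) (39, 57.0785)]  |A|=1085.4893
4. ⊥bis P1·P3 via (20.55,40.085): [(16.1658, 51.2642) (17.0089, 43.9501) (39, 19.9471) (39, 57.0785)]  |A|=494.2385
5. ⊥bis P1·P4 via (23.415,30.315): [(16.1658, 51.2642) (17.0089, 43.9501) (31.2983, 28.3534) (39, 26.437) (39, 57.0785)]  |A|=469.2468
6. ⊥bis P1·P5 via (27.645,38.9): [(16.1658, 51.2642) (17.0089, 43.9501) (21.804, 38.7162) (39, 39.2572) (39, 57.0785)]  |A|=328.2099
7. ⊥bis P1·P6 via (17.29,38.41): [(16.1658, 51.2642) (17.0089, 43.9501) (21.804, 38.7162) (39, 39.2572) (39, 57.0785)]  |A|=328.2099
8. ⊥bis P1·P7 via (16.92,52.1): [(16.5115, 51.3522) (16.2176, 50.8142) (17.0089, 43.9501) (21.804, 38.7162) (39, 39.2572) (39, 57.0785)]  |A|=328.1298
9. ⊥bis P1·P8 via (19.975,28.565): [(16.5115, 51.3522) (16.2176, 50.8142) (17.0089, 43.9501) (21.804, 38.7162) (39, 39.2572) (39, 57.0785)]  |A|=328.1298
10. canonical 6-gon: [(16.5115, 51.3522) (16.2176, 50.8142) (17.0089, 43.9501) (21.804, 38.7162) (39, 39.2572) (39, 57.0785)]
11. shoelace: 328.1298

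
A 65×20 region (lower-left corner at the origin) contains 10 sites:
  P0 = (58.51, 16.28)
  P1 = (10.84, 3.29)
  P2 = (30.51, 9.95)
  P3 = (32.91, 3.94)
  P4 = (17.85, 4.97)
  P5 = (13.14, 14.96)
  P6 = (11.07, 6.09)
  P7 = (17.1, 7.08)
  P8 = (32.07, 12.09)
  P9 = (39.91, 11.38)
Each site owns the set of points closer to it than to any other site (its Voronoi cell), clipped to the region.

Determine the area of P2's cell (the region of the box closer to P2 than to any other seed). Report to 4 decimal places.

1. box [0,65]×[0,20]: [(0, 0) (65, 0) (65, 20) (0, 20)]
2. ⊥bis P2·P0 via (44.51,13.115): [(0, 0) (47.4749, 0) (42.9535, 20) (0, 20)]  |A|=904.2842
3. ⊥bis P2·P1 via (20.675,6.62): [(22.9164, 0) (47.4749, 0) (42.9535, 20) (16.1447, 20)]  |A|=513.6727
4. ⊥bis P2·P3 via (31.71,6.945): [(21.8924, 3.0245) (44.7295, 12.1441) (42.9535, 20) (16.1447, 20)]  |A|=325.3472
5. ⊥bis P2·P4 via (24.18,7.46): [(25.3773, 4.4162) (44.7295, 12.1441) (42.9535, 20) (19.2472, 20)]  |A|=267.594
6. ⊥bis P2·P5 via (21.825,12.455): [(21.99, 13.0272) (25.3773, 4.4162) (44.7295, 12.1441) (42.9535, 20) (24.0012, 20)]  |A|=251.0198
7. ⊥bis P2·P6 via (20.79,8.02): [(21.99, 13.0272) (25.3773, 4.4162) (44.7295, 12.1441) (42.9535, 20) (24.0012, 20)]  |A|=251.0198
8. ⊥bis P2·P7 via (23.805,8.515): [(22.4776, 14.7175) (23.8527, 8.292) (25.3773, 4.4162) (44.7295, 12.1441) (42.9535, 20) (24.0012, 20)]  |A|=248.2914
9. ⊥bis P2·P8 via (31.29,11.02): [(23.1274, 16.9703) (22.4776, 14.7175) (23.8527, 8.292) (25.3773, 4.4162) (35.0503, 8.2789)]  |A|=73.9099
10. ⊥bis P2·P9 via (35.21,10.665): [(23.1274, 16.9703) (22.4776, 14.7175) (23.8527, 8.292) (25.3773, 4.4162) (35.0503, 8.2789)]  |A|=73.9099
11. canonical 5-gon: [(23.1274, 16.9703) (22.4776, 14.7175) (23.8527, 8.292) (25.3773, 4.4162) (35.0503, 8.2789)]
12. shoelace: 73.9099

Area of P2's cell: 73.9099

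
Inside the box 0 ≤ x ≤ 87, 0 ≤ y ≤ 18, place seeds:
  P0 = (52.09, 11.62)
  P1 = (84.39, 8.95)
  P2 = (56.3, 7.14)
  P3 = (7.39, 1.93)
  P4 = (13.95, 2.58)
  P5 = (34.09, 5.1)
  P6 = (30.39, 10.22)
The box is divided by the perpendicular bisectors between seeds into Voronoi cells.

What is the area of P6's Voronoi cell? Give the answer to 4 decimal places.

1. box [0,87]×[0,18]: [(0, 0) (87, 0) (87, 18) (0, 18)]
2. ⊥bis P6·P0 via (41.24,10.92): [(0, 0) (41.9445, 0) (40.7832, 18) (0, 18)]  |A|=744.5497
3. ⊥bis P6·P1 via (57.39,9.585): [(0, 0) (41.9445, 0) (40.7832, 18) (0, 18)]  |A|=744.5497
4. ⊥bis P6·P2 via (43.345,8.68): [(0, 0) (41.9445, 0) (40.7832, 18) (0, 18)]  |A|=744.5497
5. ⊥bis P6·P3 via (18.89,6.075): [(21.0796, 0) (41.9445, 0) (40.7832, 18) (14.5918, 18)]  |A|=423.5066
6. ⊥bis P6·P4 via (22.17,6.4): [(25.1442, 0) (41.9445, 0) (40.7832, 18) (16.7792, 18)]  |A|=367.2386
7. ⊥bis P6·P5 via (32.24,7.66): [(24.2633, 1.8956) (41.04, 14.0194) (40.7832, 18) (16.7792, 18)]  |A|=228.2326
8. canonical 4-gon: [(24.2633, 1.8956) (41.04, 14.0194) (40.7832, 18) (16.7792, 18)]
9. shoelace: 228.2326

Area of P6's cell: 228.2326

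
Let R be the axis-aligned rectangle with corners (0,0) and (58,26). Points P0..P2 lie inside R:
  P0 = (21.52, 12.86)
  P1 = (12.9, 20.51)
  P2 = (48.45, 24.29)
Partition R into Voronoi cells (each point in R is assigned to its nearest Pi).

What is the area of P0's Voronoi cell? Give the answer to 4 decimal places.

Area of P0's cell: 608.7003

1. box [0,58]×[0,26]: [(0, 0) (58, 0) (58, 26) (0, 26)]
2. ⊥bis P0·P1 via (17.21,16.685): [(2.4025, 0) (58, 0) (58, 26) (25.4768, 26)]  |A|=1145.5686
3. ⊥bis P0·P2 via (34.985,18.575): [(2.4025, 0) (42.8689, 0) (31.8336, 26) (25.4768, 26)]  |A|=608.7003
4. canonical 4-gon: [(2.4025, 0) (42.8689, 0) (31.8336, 26) (25.4768, 26)]
5. shoelace: 608.7003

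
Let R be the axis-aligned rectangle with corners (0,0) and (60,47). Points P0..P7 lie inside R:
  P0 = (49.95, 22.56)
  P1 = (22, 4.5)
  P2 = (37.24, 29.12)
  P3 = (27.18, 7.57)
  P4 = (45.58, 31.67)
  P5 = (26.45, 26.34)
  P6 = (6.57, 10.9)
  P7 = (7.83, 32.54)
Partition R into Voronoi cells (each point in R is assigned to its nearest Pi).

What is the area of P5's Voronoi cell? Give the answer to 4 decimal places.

Area of P5's cell: 373.4270

1. box [0,60]×[0,47]: [(0, 0) (60, 0) (60, 47) (0, 47)]
2. ⊥bis P5·P0 via (38.2,24.45): [(0, 0) (34.2672, 0) (41.8272, 47) (0, 47)]  |A|=1788.218
3. ⊥bis P5·P1 via (24.225,15.42): [(0, 20.356) (36.3501, 12.9495) (41.8272, 47) (0, 47)]  |A|=1196.3766
4. ⊥bis P5·P2 via (31.845,27.73): [(0, 20.356) (35.6145, 13.0993) (26.8802, 47) (0, 47)]  |A|=930.0854
5. ⊥bis P5·P3 via (26.815,16.955): [(0, 20.356) (18.3141, 16.6244) (34.5437, 17.2556) (26.8802, 47) (0, 47)]  |A|=896.0202
6. ⊥bis P5·P4 via (36.015,29.005): [(0, 20.356) (18.3141, 16.6244) (34.5437, 17.2556) (26.8802, 47) (0, 47)]  |A|=896.0202
7. ⊥bis P5·P6 via (16.51,18.62): [(0, 39.8777) (18.0121, 16.6859) (18.3141, 16.6244) (34.5437, 17.2556) (26.8802, 47) (0, 47)]  |A|=720.206
8. ⊥bis P5·P7 via (17.14,29.44): [(14.4293, 21.2991) (18.0121, 16.6859) (18.3141, 16.6244) (34.5437, 17.2556) (26.8802, 47) (22.987, 47)]  |A|=373.427
9. canonical 6-gon: [(14.4293, 21.2991) (18.0121, 16.6859) (18.3141, 16.6244) (34.5437, 17.2556) (26.8802, 47) (22.987, 47)]
10. shoelace: 373.427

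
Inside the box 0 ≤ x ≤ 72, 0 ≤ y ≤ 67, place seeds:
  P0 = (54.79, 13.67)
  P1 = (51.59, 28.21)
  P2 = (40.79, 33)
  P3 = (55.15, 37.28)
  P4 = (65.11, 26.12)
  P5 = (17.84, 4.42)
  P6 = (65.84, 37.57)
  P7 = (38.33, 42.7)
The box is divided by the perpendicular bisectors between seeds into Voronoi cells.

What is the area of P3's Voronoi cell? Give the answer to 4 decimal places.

Area of P3's cell: 339.2623

1. box [0,72]×[0,67]: [(0, 0) (72, 0) (72, 67) (0, 67)]
2. ⊥bis P3·P0 via (54.97,25.475): [(0, 26.3132) (72, 25.2153) (72, 67) (0, 67)]  |A|=2968.974
3. ⊥bis P3·P1 via (53.37,32.745): [(0, 53.6929) (72, 25.4327) (72, 67) (0, 67)]  |A|=1975.4804
4. ⊥bis P3·P2 via (47.97,35.14): [(48.063, 34.828) (72, 25.4327) (72, 67) (38.4741, 67)]  |A|=1036.7958
5. ⊥bis P3·P4 via (60.13,31.7): [(48.063, 34.828) (58.8784, 30.583) (72, 42.2937) (72, 67) (38.4741, 67)]  |A|=926.174
6. ⊥bis P3·P5 via (36.495,20.85): [(48.063, 34.828) (58.8784, 30.583) (72, 42.2937) (72, 67) (38.4741, 67)]  |A|=926.174
7. ⊥bis P3·P6 via (60.495,37.425): [(48.063, 34.828) (58.8784, 30.583) (60.638, 32.1534) (59.6927, 67) (38.4741, 67)]  |A|=571.3832
8. ⊥bis P3·P7 via (46.74,39.99): [(46.628, 39.6425) (48.063, 34.828) (58.8784, 30.583) (60.638, 32.1534) (59.6927, 67) (55.4436, 67)]  |A|=339.2623
9. canonical 6-gon: [(46.628, 39.6425) (48.063, 34.828) (58.8784, 30.583) (60.638, 32.1534) (59.6927, 67) (55.4436, 67)]
10. shoelace: 339.2623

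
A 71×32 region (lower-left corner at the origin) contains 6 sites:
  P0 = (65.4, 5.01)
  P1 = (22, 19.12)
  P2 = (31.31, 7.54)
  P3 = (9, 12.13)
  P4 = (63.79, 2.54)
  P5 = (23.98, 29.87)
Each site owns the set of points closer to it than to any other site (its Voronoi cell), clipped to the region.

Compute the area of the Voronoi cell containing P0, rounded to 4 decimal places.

1. box [0,71]×[0,32]: [(0, 0) (71, 0) (71, 32) (0, 32)]
2. ⊥bis P0·P1 via (43.7,12.065): [(39.7775, 0) (71, 0) (71, 32) (50.1812, 32)]  |A|=832.6615
3. ⊥bis P0·P2 via (48.355,6.275): [(47.8893, 0) (71, 0) (71, 32) (50.2642, 32)]  |A|=701.5442
4. ⊥bis P0·P3 via (37.2,8.57): [(47.8893, 0) (71, 0) (71, 32) (50.2642, 32)]  |A|=701.5442
5. ⊥bis P0·P4 via (64.595,3.775): [(48.9274, 13.9875) (70.3865, 0) (71, 0) (71, 32) (50.2642, 32)]  |A|=544.2047
6. ⊥bis P0·P5 via (44.69,17.44): [(49.8177, 25.9834) (48.9274, 13.9875) (70.3865, 0) (71, 0) (71, 32) (53.4288, 32)]  |A|=534.6845
7. canonical 6-gon: [(49.8177, 25.9834) (48.9274, 13.9875) (70.3865, 0) (71, 0) (71, 32) (53.4288, 32)]
8. shoelace: 534.6845

Area of P0's cell: 534.6845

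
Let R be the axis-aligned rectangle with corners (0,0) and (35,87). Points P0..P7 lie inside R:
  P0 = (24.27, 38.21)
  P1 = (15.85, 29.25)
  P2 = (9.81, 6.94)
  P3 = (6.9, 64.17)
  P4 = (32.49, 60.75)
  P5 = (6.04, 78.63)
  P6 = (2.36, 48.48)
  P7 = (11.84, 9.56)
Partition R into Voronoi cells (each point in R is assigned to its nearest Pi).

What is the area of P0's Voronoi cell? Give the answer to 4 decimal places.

1. box [0,35]×[0,87]: [(0, 0) (35, 0) (35, 87) (0, 87)]
2. ⊥bis P0·P1 via (20.06,33.73): [(0, 52.581) (35, 19.6904) (35, 87) (0, 87)]  |A|=1780.25
3. ⊥bis P0·P2 via (17.04,22.575): [(0, 52.581) (35, 19.6904) (35, 87) (0, 87)]  |A|=1780.25
4. ⊥bis P0·P3 via (15.585,51.19): [(7.3463, 45.6774) (35, 19.6904) (35, 64.1807)]  |A|=615.1601
5. ⊥bis P0·P4 via (28.38,49.48): [(18.4445, 53.1033) (7.3463, 45.6774) (35, 19.6904) (35, 47.0658)]  |A|=473.4873
6. ⊥bis P0·P5 via (15.155,58.42): [(18.4445, 53.1033) (7.3463, 45.6774) (35, 19.6904) (35, 47.0658)]  |A|=473.4873
7. ⊥bis P0·P6 via (13.315,43.345): [(18.4445, 53.1033) (17.6353, 52.5618) (12.2488, 41.0704) (35, 19.6904) (35, 47.0658)]  |A|=432.9112
8. ⊥bis P0·P7 via (18.055,23.885): [(18.4445, 53.1033) (17.6353, 52.5618) (12.2488, 41.0704) (35, 19.6904) (35, 47.0658)]  |A|=432.9112
9. canonical 5-gon: [(18.4445, 53.1033) (17.6353, 52.5618) (12.2488, 41.0704) (35, 19.6904) (35, 47.0658)]
10. shoelace: 432.9112

Area of P0's cell: 432.9112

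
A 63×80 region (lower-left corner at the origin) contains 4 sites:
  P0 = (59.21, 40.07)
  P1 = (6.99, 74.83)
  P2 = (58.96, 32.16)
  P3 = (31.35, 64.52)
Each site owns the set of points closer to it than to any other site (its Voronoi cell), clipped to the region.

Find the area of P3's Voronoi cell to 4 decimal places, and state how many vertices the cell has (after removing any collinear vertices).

Area of P3's cell: 1934.9344 (6 vertices)

1. box [0,63]×[0,80]: [(0, 0) (63, 0) (63, 80) (0, 80)]
2. ⊥bis P3·P0 via (45.28,52.295): [(0, 0.6999) (63, 72.4864) (63, 80) (0, 80)]  |A|=2734.633
3. ⊥bis P3·P1 via (19.17,69.675): [(0, 24.381) (0, 0.6999) (63, 72.4864) (63, 80) (23.5399, 80)]  |A|=2080.0001
4. ⊥bis P3·P2 via (45.155,48.34): [(0, 24.381) (0, 9.8131) (31.8362, 36.9762) (63, 72.4864) (63, 80) (23.5399, 80)]  |A|=1934.9344
5. canonical 6-gon: [(0, 24.381) (0, 9.8131) (31.8362, 36.9762) (63, 72.4864) (63, 80) (23.5399, 80)]
6. shoelace: 1934.9344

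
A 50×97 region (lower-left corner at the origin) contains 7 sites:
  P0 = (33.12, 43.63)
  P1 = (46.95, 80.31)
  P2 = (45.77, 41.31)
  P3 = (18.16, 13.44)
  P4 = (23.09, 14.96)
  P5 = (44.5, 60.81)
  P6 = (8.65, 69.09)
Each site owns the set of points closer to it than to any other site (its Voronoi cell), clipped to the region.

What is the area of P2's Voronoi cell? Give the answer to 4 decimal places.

1. box [0,50]×[0,97]: [(0, 0) (50, 0) (50, 97) (0, 97)]
2. ⊥bis P2·P0 via (39.445,42.47): [(31.656, 0) (50, 0) (50, 97) (49.4458, 97)]  |A|=916.563
3. ⊥bis P2·P1 via (46.36,60.81): [(42.8281, 60.9169) (31.656, 0) (50, 0) (50, 60.6999)]  |A|=776.3938
4. ⊥bis P2·P3 via (31.965,27.375): [(42.8281, 60.9169) (35.9522, 23.425) (50, 9.5082) (50, 60.6999)]  |A|=494.7548
5. ⊥bis P2·P4 via (34.43,28.135): [(42.8281, 60.9169) (36.4907, 26.3613) (50, 14.7336) (50, 60.6999)]  |A|=435.088
6. ⊥bis P2·P5 via (45.135,51.06): [(40.9707, 50.7888) (36.4907, 26.3613) (50, 14.7336) (50, 51.3768)]  |A|=356.4775
7. ⊥bis P2·P6 via (27.21,55.2): [(40.9707, 50.7888) (36.4907, 26.3613) (50, 14.7336) (50, 51.3768)]  |A|=356.4775
8. canonical 4-gon: [(40.9707, 50.7888) (36.4907, 26.3613) (50, 14.7336) (50, 51.3768)]
9. shoelace: 356.4775

Area of P2's cell: 356.4775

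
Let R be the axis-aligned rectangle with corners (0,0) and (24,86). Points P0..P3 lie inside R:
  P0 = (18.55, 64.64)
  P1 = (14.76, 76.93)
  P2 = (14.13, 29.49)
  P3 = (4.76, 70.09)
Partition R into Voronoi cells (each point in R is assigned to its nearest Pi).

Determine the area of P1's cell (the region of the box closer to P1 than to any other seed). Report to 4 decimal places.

1. box [0,24]×[0,86]: [(0, 0) (24, 0) (24, 86) (0, 86)]
2. ⊥bis P1·P0 via (16.655,70.785): [(0, 65.6489) (24, 73.0501) (24, 86) (0, 86)]  |A|=399.6123
3. ⊥bis P1·P2 via (14.445,53.21): [(0, 65.6489) (24, 73.0501) (24, 86) (0, 86)]  |A|=399.6123
4. ⊥bis P1·P3 via (9.76,73.51): [(12.5003, 69.5038) (24, 73.0501) (24, 86) (1.2168, 86)]  |A|=262.3787
5. canonical 4-gon: [(12.5003, 69.5038) (24, 73.0501) (24, 86) (1.2168, 86)]
6. shoelace: 262.3787

Area of P1's cell: 262.3787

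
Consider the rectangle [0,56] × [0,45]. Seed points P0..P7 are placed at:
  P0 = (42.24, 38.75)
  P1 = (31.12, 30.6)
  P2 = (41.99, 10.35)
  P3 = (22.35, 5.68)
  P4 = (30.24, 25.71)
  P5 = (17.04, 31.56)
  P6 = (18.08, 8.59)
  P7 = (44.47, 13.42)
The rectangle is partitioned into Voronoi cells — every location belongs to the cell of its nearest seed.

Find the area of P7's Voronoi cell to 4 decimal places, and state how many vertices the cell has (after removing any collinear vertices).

1. box [0,56]×[0,45]: [(0, 0) (56, 0) (56, 45) (0, 45)]
2. ⊥bis P7·P0 via (43.355,26.085): [(0, 22.2681) (0, 0) (56, 0) (56, 27.1982)]  |A|=1385.058
3. ⊥bis P7·P1 via (37.795,22.01): [(42.9987, 26.0536) (9.4705, 0) (56, 0) (56, 27.1982)]  |A|=782.937
4. ⊥bis P7·P2 via (43.23,11.885): [(42.9987, 26.0536) (34.1767, 19.1984) (56, 1.5692) (56, 27.1982)]  |A|=319.1696
5. ⊥bis P7·P3 via (33.41,9.55): [(42.9987, 26.0536) (34.1767, 19.1984) (56, 1.5692) (56, 27.1982)]  |A|=319.1696
6. ⊥bis P7·P4 via (37.355,19.565): [(42.9987, 26.0536) (42.878, 25.9599) (35.8623, 17.8367) (56, 1.5692) (56, 27.1982)]  |A|=307.5469
7. ⊥bis P7·P5 via (30.755,22.49): [(42.9987, 26.0536) (42.878, 25.9599) (35.8623, 17.8367) (56, 1.5692) (56, 27.1982)]  |A|=307.5469
8. ⊥bis P7·P6 via (31.275,11.005): [(42.9987, 26.0536) (42.878, 25.9599) (35.8623, 17.8367) (56, 1.5692) (56, 27.1982)]  |A|=307.5469
9. canonical 5-gon: [(42.9987, 26.0536) (42.878, 25.9599) (35.8623, 17.8367) (56, 1.5692) (56, 27.1982)]
10. shoelace: 307.5469

Area of P7's cell: 307.5469 (5 vertices)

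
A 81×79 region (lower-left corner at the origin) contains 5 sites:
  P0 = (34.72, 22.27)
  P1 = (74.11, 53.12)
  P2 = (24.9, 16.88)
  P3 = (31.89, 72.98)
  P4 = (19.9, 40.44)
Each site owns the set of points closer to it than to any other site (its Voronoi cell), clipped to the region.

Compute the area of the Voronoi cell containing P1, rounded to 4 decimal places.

Area of P1's cell: 1627.6050

1. box [0,81]×[0,79]: [(0, 0) (81, 0) (81, 79) (0, 79)]
2. ⊥bis P1·P0 via (54.415,37.695): [(81, 3.7507) (81, 79) (22.0652, 79)]  |A|=2217.4033
3. ⊥bis P1·P2 via (49.505,35): [(81, 3.7507) (81, 79) (22.0652, 79)]  |A|=2217.4033
4. ⊥bis P1·P3 via (53,63.05): [(46.0795, 48.3379) (81, 3.7507) (81, 79) (60.5028, 79)]  |A|=1628.115
5. ⊥bis P1·P4 via (47.005,46.78): [(46.4543, 49.1345) (46.8795, 47.3165) (81, 3.7507) (81, 79) (60.5028, 79)]  |A|=1627.605
6. canonical 5-gon: [(46.4543, 49.1345) (46.8795, 47.3165) (81, 3.7507) (81, 79) (60.5028, 79)]
7. shoelace: 1627.605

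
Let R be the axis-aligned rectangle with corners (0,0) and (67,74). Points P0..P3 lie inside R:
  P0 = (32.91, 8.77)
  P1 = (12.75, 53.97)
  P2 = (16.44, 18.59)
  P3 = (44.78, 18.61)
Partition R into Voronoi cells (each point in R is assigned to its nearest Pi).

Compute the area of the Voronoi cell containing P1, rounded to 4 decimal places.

1. box [0,67]×[0,74]: [(0, 0) (67, 0) (67, 74) (0, 74)]
2. ⊥bis P1·P0 via (22.83,31.37): [(0, 21.1874) (67, 51.0706) (67, 74) (0, 74)]  |A|=2537.3564
3. ⊥bis P1·P2 via (14.595,36.28): [(0, 34.7578) (39.7118, 38.8996) (67, 51.0706) (67, 74) (0, 74)]  |A|=2267.9042
4. ⊥bis P1·P3 via (28.765,36.29): [(0, 34.7578) (30.5963, 37.9489) (67, 70.9242) (67, 74) (0, 74)]  |A|=1864.0308
5. canonical 5-gon: [(0, 34.7578) (30.5963, 37.9489) (67, 70.9242) (67, 74) (0, 74)]
6. shoelace: 1864.0308

Area of P1's cell: 1864.0308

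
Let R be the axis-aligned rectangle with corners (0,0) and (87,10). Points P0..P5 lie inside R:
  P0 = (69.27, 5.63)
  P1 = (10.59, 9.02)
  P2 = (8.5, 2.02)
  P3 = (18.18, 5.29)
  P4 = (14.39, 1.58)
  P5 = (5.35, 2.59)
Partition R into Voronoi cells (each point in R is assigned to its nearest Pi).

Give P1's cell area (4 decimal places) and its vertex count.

1. box [0,87]×[0,10]: [(0, 0) (87, 0) (87, 10) (0, 10)]
2. ⊥bis P1·P0 via (39.93,7.325): [(0, 0) (39.5068, 0) (40.0845, 10) (0, 10)]  |A|=397.9568
3. ⊥bis P1·P2 via (9.545,5.52): [(0, 8.3699) (28.033, 0) (39.5068, 0) (40.0845, 10) (0, 10)]  |A|=280.6405
4. ⊥bis P1·P3 via (14.385,7.155): [(0, 8.3699) (13.065, 4.469) (15.7831, 10) (0, 10)]  |A|=54.2969
5. ⊥bis P1·P4 via (12.49,5.3): [(0, 8.3699) (11.6754, 4.8839) (13.8029, 5.9706) (15.7831, 10) (0, 10)]  |A|=53.1005
6. ⊥bis P1·P5 via (7.97,5.805): [(7.6112, 6.0974) (11.6754, 4.8839) (13.8029, 5.9706) (15.7831, 10) (2.8223, 10)]  |A|=41.3896
7. canonical 5-gon: [(7.6112, 6.0974) (11.6754, 4.8839) (13.8029, 5.9706) (15.7831, 10) (2.8223, 10)]
8. shoelace: 41.3896

Area of P1's cell: 41.3896 (5 vertices)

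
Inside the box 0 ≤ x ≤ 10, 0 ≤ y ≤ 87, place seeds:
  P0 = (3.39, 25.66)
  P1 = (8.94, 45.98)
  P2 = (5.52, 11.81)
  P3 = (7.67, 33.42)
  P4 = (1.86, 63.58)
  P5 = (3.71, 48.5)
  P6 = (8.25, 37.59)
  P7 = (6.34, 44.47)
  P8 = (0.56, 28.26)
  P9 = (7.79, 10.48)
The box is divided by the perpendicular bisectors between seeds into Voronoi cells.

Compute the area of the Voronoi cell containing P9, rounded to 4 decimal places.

Area of P9's cell: 83.2164

1. box [0,10]×[0,87]: [(0, 0) (10, 0) (10, 87) (0, 87)]
2. ⊥bis P9·P0 via (5.59,18.07): [(0, 16.4497) (0, 0) (10, 0) (10, 19.3483)]  |A|=178.9899
3. ⊥bis P9·P1 via (8.365,28.23): [(0, 16.4497) (0, 0) (10, 0) (10, 19.3483)]  |A|=178.9899
4. ⊥bis P9·P2 via (6.655,11.145): [(0.1251, 0) (10, 0) (10, 16.8541)]  |A|=83.2164
5. ⊥bis P9·P3 via (7.73,21.95): [(0.1251, 0) (10, 0) (10, 16.8541)]  |A|=83.2164
6. ⊥bis P9·P4 via (4.825,37.03): [(0.1251, 0) (10, 0) (10, 16.8541)]  |A|=83.2164
7. ⊥bis P9·P5 via (5.75,29.49): [(0.1251, 0) (10, 0) (10, 16.8541)]  |A|=83.2164
8. ⊥bis P9·P6 via (8.02,24.035): [(0.1251, 0) (10, 0) (10, 16.8541)]  |A|=83.2164
9. ⊥bis P9·P7 via (7.065,27.475): [(0.1251, 0) (10, 0) (10, 16.8541)]  |A|=83.2164
10. ⊥bis P9·P8 via (4.175,19.37): [(0.1251, 0) (10, 0) (10, 16.8541)]  |A|=83.2164
11. canonical 3-gon: [(0.1251, 0) (10, 0) (10, 16.8541)]
12. shoelace: 83.2164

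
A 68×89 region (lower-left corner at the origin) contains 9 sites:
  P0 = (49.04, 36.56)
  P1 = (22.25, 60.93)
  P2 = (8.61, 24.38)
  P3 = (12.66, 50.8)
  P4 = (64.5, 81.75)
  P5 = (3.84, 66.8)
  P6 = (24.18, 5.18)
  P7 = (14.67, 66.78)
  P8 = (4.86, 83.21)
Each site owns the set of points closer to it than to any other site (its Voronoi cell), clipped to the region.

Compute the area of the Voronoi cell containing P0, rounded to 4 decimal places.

Area of P0's cell: 1706.9060

1. box [0,68]×[0,89]: [(0, 0) (68, 0) (68, 89) (0, 89)]
2. ⊥bis P0·P1 via (35.645,48.745): [(0, 9.5604) (0, 0) (68, 0) (68, 84.3129)]  |A|=3191.692
3. ⊥bis P0·P2 via (28.825,30.47): [(26.3859, 38.5664) (38.0044, 0) (68, 0) (68, 84.3129)]  |A|=2332.7155
4. ⊥bis P0·P3 via (30.85,43.68): [(30.7084, 43.3181) (27.4569, 35.0113) (38.0044, 0) (68, 0) (68, 84.3129)]  |A|=2322.4875
5. ⊥bis P0·P4 via (56.77,59.155): [(47.881, 62.196) (30.7084, 43.3181) (27.4569, 35.0113) (38.0044, 0) (68, 0) (68, 55.3131)]  |A|=2030.7632
6. ⊥bis P0·P5 via (26.44,51.68): [(47.881, 62.196) (30.7084, 43.3181) (27.4569, 35.0113) (38.0044, 0) (68, 0) (68, 55.3131)]  |A|=2030.7632
7. ⊥bis P0·P6 via (36.61,20.87): [(47.881, 62.196) (30.7084, 43.3181) (27.4569, 35.0113) (30.1833, 25.9614) (62.9535, 0) (68, 0) (68, 55.3131)]  |A|=1706.906
8. ⊥bis P0·P7 via (31.855,51.67): [(47.881, 62.196) (30.7084, 43.3181) (27.4569, 35.0113) (30.1833, 25.9614) (62.9535, 0) (68, 0) (68, 55.3131)]  |A|=1706.906
9. ⊥bis P0·P8 via (26.95,59.885): [(47.881, 62.196) (30.7084, 43.3181) (27.4569, 35.0113) (30.1833, 25.9614) (62.9535, 0) (68, 0) (68, 55.3131)]  |A|=1706.906
10. canonical 7-gon: [(47.881, 62.196) (30.7084, 43.3181) (27.4569, 35.0113) (30.1833, 25.9614) (62.9535, 0) (68, 0) (68, 55.3131)]
11. shoelace: 1706.906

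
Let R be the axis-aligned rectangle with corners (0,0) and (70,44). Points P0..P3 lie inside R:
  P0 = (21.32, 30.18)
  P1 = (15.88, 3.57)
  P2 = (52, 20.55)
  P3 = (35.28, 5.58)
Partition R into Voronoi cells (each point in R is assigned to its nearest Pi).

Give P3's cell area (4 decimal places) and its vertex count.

1. box [0,70]×[0,44]: [(0, 0) (70, 0) (70, 44) (0, 44)]
2. ⊥bis P3·P0 via (28.3,17.88): [(0, 1.8203) (0, 0) (70, 0) (70, 41.5439)]  |A|=1517.748
3. ⊥bis P3·P1 via (25.58,4.575): [(24.4291, 15.6833) (26.054, 0) (70, 0) (70, 41.5439)]  |A|=1291.2067
4. ⊥bis P3·P2 via (43.64,13.065): [(35.6132, 22.0301) (24.4291, 15.6833) (26.054, 0) (55.3376, 0)]  |A|=415.4186
5. canonical 4-gon: [(35.6132, 22.0301) (24.4291, 15.6833) (26.054, 0) (55.3376, 0)]
6. shoelace: 415.4186

Area of P3's cell: 415.4186 (4 vertices)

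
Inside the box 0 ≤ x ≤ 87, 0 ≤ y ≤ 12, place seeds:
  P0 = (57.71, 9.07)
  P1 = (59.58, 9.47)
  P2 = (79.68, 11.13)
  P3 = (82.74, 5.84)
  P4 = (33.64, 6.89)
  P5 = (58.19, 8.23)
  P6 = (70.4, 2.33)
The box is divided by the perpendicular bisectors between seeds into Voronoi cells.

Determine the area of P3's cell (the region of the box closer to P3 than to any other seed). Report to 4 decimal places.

Area of P3's cell: 89.9540

1. box [0,87]×[0,12]: [(0, 0) (87, 0) (87, 12) (0, 12)]
2. ⊥bis P3·P0 via (70.225,7.455): [(69.263, 0) (87, 0) (87, 12) (70.8115, 12)]  |A|=203.5531
3. ⊥bis P3·P1 via (71.16,7.655): [(69.9602, 0) (87, 0) (87, 12) (71.841, 12)]  |A|=193.1928
4. ⊥bis P3·P2 via (81.21,8.485): [(70.301, 2.1747) (69.9602, 0) (87, 0) (87, 11.8342)]  |A|=117.338
5. ⊥bis P3·P4 via (58.19,6.365): [(70.301, 2.1747) (69.9602, 0) (87, 0) (87, 11.8342)]  |A|=117.338
6. ⊥bis P3·P5 via (70.465,7.035): [(70.301, 2.1747) (69.9602, 0) (87, 0) (87, 11.8342)]  |A|=117.338
7. ⊥bis P3·P6 via (76.57,4.085): [(76.1509, 5.5585) (77.7319, 0) (87, 0) (87, 11.8342)]  |A|=89.954
8. canonical 4-gon: [(76.1509, 5.5585) (77.7319, 0) (87, 0) (87, 11.8342)]
9. shoelace: 89.954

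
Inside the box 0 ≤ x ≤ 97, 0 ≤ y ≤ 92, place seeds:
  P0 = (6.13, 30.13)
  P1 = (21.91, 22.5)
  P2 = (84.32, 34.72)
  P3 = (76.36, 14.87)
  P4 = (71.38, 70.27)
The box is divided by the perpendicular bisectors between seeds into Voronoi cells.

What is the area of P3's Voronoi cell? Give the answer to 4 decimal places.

1. box [0,97]×[0,92]: [(0, 0) (97, 0) (97, 92) (0, 92)]
2. ⊥bis P3·P0 via (41.245,22.5): [(36.3561, 0) (97, 0) (97, 92) (56.3464, 92)]  |A|=4659.6875
3. ⊥bis P3·P1 via (49.135,18.685): [(46.5167, 0) (97, 0) (97, 92) (59.4085, 92)]  |A|=4051.4397
4. ⊥bis P3·P2 via (80.34,24.795): [(51.6058, 36.3176) (46.5167, 0) (97, 0) (97, 18.1142)]  |A|=1327.8565
5. ⊥bis P3·P4 via (73.87,42.57): [(51.6058, 36.3176) (46.5167, 0) (97, 0) (97, 18.1142)]  |A|=1327.8565
6. canonical 4-gon: [(51.6058, 36.3176) (46.5167, 0) (97, 0) (97, 18.1142)]
7. shoelace: 1327.8565

Area of P3's cell: 1327.8565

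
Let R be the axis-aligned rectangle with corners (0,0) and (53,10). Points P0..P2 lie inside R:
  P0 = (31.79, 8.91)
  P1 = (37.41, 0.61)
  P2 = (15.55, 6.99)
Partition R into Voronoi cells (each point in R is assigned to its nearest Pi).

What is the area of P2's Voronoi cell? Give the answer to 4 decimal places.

1. box [0,53]×[0,10]: [(0, 0) (53, 0) (53, 10) (0, 10)]
2. ⊥bis P2·P0 via (23.67,7.95): [(0, 0) (24.6099, 0) (23.4276, 10) (0, 10)]  |A|=240.1877
3. ⊥bis P2·P1 via (26.48,3.8): [(0, 0) (24.6099, 0) (23.4276, 10) (0, 10)]  |A|=240.1877
4. canonical 4-gon: [(0, 0) (24.6099, 0) (23.4276, 10) (0, 10)]
5. shoelace: 240.1877

Area of P2's cell: 240.1877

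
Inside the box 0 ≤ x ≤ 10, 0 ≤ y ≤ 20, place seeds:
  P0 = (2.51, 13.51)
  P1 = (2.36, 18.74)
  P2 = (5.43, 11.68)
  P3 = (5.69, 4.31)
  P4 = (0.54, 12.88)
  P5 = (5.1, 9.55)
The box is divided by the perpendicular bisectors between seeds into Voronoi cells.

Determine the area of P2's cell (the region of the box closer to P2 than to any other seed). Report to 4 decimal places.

Area of P2's cell: 35.3019

1. box [0,10]×[0,20]: [(0, 0) (10, 0) (10, 20) (0, 20)]
2. ⊥bis P2·P0 via (3.97,12.595): [(0, 6.2604) (0, 0) (10, 0) (10, 20) (8.6108, 20)]  |A|=140.8453
3. ⊥bis P2·P1 via (3.895,15.21): [(6.2509, 16.2344) (0, 6.2604) (0, 0) (10, 0) (10, 17.8647)]  |A|=134.2271
4. ⊥bis P2·P3 via (5.56,7.995): [(6.2509, 16.2344) (0.986, 7.8336) (10, 8.1516) (10, 17.8647)]  |A|=55.2331
5. ⊥bis P2·P4 via (2.985,12.28): [(6.2509, 16.2344) (2.4781, 10.2145) (1.9018, 7.8659) (10, 8.1516) (10, 17.8647)]  |A|=54.167
6. ⊥bis P2·P5 via (5.265,10.615): [(6.2509, 16.2344) (2.9535, 10.9731) (10, 9.8814) (10, 17.8647)]  |A|=35.3019
7. canonical 4-gon: [(6.2509, 16.2344) (2.9535, 10.9731) (10, 9.8814) (10, 17.8647)]
8. shoelace: 35.3019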